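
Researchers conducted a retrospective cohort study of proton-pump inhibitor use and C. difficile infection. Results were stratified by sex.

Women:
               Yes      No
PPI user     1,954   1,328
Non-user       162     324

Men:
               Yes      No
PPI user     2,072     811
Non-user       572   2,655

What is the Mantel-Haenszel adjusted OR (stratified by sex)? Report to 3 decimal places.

OR_MH = Σ(aᵢdᵢ/nᵢ) / Σ(bᵢcᵢ/nᵢ), where nᵢ is the stratum total.
Stratum 1 (Women): n = 3768; a·d/n = 1954·324/3768 = 168.0191; b·c/n = 1328·162/3768 = 57.0955
Stratum 2 (Men): n = 6110; a·d/n = 2072·2655/6110 = 900.3535; b·c/n = 811·572/6110 = 75.9234
OR_MH = (168.0191 + 900.3535) / (57.0955 + 75.9234) = 1068.3726 / 133.0189 = 8.03173

8.032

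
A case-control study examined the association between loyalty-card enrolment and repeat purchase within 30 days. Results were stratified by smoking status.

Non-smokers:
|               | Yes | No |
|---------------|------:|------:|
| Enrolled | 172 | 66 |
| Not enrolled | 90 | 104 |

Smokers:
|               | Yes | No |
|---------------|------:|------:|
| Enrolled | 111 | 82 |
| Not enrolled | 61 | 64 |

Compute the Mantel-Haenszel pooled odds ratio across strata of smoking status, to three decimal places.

2.162

OR_MH = Σ(aᵢdᵢ/nᵢ) / Σ(bᵢcᵢ/nᵢ), where nᵢ is the stratum total.
Stratum 1 (Non-smokers): n = 432; a·d/n = 172·104/432 = 41.4074; b·c/n = 66·90/432 = 13.7500
Stratum 2 (Smokers): n = 318; a·d/n = 111·64/318 = 22.3396; b·c/n = 82·61/318 = 15.7296
OR_MH = (41.4074 + 22.3396) / (13.7500 + 15.7296) = 63.7470 / 29.4796 = 2.16241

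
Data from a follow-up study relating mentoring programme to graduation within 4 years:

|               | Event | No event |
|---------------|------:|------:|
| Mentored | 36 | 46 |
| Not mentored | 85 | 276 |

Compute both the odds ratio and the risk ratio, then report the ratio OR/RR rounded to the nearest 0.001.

Cells: a = 36, b = 46, c = 85, d = 276.
OR = (36·276)/(46·85) = 9936/3910 = 2.54118
Risk in exposed = 36/82 = 0.43902; risk in unexposed = 85/361 = 0.23546; RR = 1.86456
OR/RR = 2.54118 / 1.86456 = 1.36288
The outcome is not rare, so the OR lies further from 1 than the RR.

1.363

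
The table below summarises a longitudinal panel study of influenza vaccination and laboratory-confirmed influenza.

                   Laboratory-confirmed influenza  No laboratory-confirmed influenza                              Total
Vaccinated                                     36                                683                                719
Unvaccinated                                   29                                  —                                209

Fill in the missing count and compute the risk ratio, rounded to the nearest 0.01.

0.36

The missing cell is in the unexposed row: 209 − 29 = 180.
So a = 36, b = 683, c = 29, d = 180.
RR = [a/(a+b)] / [c/(c+d)] = (36/719) / (29/209) = 0.05007/0.13876 = 0.36085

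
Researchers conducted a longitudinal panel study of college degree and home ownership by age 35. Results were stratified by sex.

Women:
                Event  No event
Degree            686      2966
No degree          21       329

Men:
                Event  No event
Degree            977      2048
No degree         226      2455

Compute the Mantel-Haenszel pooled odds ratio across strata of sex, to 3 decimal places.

4.931

OR_MH = Σ(aᵢdᵢ/nᵢ) / Σ(bᵢcᵢ/nᵢ), where nᵢ is the stratum total.
Stratum 1 (Women): n = 4002; a·d/n = 686·329/4002 = 56.3953; b·c/n = 2966·21/4002 = 15.5637
Stratum 2 (Men): n = 5706; a·d/n = 977·2455/5706 = 420.3531; b·c/n = 2048·226/5706 = 81.1160
OR_MH = (56.3953 + 420.3531) / (15.5637 + 81.1160) = 476.7484 / 96.6797 = 4.93121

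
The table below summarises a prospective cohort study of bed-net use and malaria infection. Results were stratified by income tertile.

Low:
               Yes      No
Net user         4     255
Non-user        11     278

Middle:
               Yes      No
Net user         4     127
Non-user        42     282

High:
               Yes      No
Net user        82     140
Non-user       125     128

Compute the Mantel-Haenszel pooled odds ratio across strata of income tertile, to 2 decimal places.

OR_MH = Σ(aᵢdᵢ/nᵢ) / Σ(bᵢcᵢ/nᵢ), where nᵢ is the stratum total.
Stratum 1 (Low): n = 548; a·d/n = 4·278/548 = 2.0292; b·c/n = 255·11/548 = 5.1186
Stratum 2 (Middle): n = 455; a·d/n = 4·282/455 = 2.4791; b·c/n = 127·42/455 = 11.7231
Stratum 3 (High): n = 475; a·d/n = 82·128/475 = 22.0968; b·c/n = 140·125/475 = 36.8421
OR_MH = (2.0292 + 2.4791 + 22.0968) / (5.1186 + 11.7231 + 36.8421) = 26.6052 / 53.6838 = 0.49559

0.50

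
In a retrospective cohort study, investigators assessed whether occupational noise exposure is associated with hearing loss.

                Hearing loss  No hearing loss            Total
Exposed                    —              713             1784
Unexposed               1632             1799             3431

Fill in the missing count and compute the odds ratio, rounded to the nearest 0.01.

The missing cell is in the exposed row: 1784 − 713 = 1071.
So a = 1071, b = 713, c = 1632, d = 1799.
OR = (a·d)/(b·c) = (1071 × 1799) / (713 × 1632) = 1926729 / 1163616 = 1.65581

1.66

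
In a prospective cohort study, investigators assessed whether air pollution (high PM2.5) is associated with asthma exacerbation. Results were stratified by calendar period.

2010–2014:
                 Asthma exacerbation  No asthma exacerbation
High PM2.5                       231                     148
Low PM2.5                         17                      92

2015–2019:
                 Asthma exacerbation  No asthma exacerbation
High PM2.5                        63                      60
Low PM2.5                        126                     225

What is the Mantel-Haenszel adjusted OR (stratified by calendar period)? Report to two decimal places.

OR_MH = Σ(aᵢdᵢ/nᵢ) / Σ(bᵢcᵢ/nᵢ), where nᵢ is the stratum total.
Stratum 1 (2010–2014): n = 488; a·d/n = 231·92/488 = 43.5492; b·c/n = 148·17/488 = 5.1557
Stratum 2 (2015–2019): n = 474; a·d/n = 63·225/474 = 29.9051; b·c/n = 60·126/474 = 15.9494
OR_MH = (43.5492 + 29.9051) / (5.1557 + 15.9494) = 73.4542 / 21.1051 = 3.48040

3.48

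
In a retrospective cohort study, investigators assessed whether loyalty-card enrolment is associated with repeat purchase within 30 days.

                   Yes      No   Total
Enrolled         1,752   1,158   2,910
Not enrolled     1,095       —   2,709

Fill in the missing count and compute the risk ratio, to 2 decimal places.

The missing cell is in the unexposed row: 2709 − 1095 = 1614.
So a = 1752, b = 1158, c = 1095, d = 1614.
RR = [a/(a+b)] / [c/(c+d)] = (1752/2910) / (1095/2709) = 0.60206/0.40421 = 1.48948

1.49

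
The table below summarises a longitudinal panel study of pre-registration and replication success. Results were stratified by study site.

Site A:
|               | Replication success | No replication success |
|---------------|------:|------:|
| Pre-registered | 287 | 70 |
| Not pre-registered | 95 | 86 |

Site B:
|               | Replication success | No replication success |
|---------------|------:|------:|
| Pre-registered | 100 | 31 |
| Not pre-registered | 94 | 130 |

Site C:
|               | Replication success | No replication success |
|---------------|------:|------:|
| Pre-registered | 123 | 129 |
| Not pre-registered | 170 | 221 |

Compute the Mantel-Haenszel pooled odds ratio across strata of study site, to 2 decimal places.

2.28

OR_MH = Σ(aᵢdᵢ/nᵢ) / Σ(bᵢcᵢ/nᵢ), where nᵢ is the stratum total.
Stratum 1 (Site A): n = 538; a·d/n = 287·86/538 = 45.8773; b·c/n = 70·95/538 = 12.3606
Stratum 2 (Site B): n = 355; a·d/n = 100·130/355 = 36.6197; b·c/n = 31·94/355 = 8.2085
Stratum 3 (Site C): n = 643; a·d/n = 123·221/643 = 42.2753; b·c/n = 129·170/643 = 34.1058
OR_MH = (45.8773 + 36.6197 + 42.2753) / (12.3606 + 8.2085 + 34.1058) = 124.7723 / 54.6748 = 2.28208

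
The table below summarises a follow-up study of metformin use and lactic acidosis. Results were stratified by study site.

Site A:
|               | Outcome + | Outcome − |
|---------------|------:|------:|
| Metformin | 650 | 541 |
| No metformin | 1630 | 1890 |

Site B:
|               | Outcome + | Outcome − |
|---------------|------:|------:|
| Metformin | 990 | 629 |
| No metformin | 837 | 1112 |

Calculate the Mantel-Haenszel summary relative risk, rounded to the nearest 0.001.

RR_MH = Σ(aᵢ·n₀ᵢ/nᵢ) / Σ(cᵢ·n₁ᵢ/nᵢ), with n₁ᵢ = aᵢ+bᵢ (exposed), n₀ᵢ = cᵢ+dᵢ (unexposed), nᵢ = n₁ᵢ+n₀ᵢ.
Stratum 1 (Site A): n₁ = 1191, n₀ = 3520, n = 4711; a·n₀/n = 650·3520/4711 = 485.6718; c·n₁/n = 1630·1191/4711 = 412.0845
Stratum 2 (Site B): n₁ = 1619, n₀ = 1949, n = 3568; a·n₀/n = 990·1949/3568 = 540.7820; c·n₁/n = 837·1619/3568 = 379.7934
RR_MH = (485.6718 + 540.7820) / (412.0845 + 379.7934) = 1026.4538 / 791.8779 = 1.29623

1.296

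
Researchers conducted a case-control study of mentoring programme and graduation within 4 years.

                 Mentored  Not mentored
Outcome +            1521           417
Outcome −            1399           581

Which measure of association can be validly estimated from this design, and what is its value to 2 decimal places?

1.51

Reading the table with exposure as columns: a = 1521 (Mentored, case), b = 1399 (Mentored, non-case), c = 417 (Not mentored, case), d = 581.
This is a case-control study: participants were sampled on outcome status, so risks in the source population cannot be estimated directly — relative risk is not valid here. The odds ratio is the appropriate measure.
OR = (a·d)/(b·c) = (1521 × 581) / (1399 × 417) = 883701 / 583383 = 1.51479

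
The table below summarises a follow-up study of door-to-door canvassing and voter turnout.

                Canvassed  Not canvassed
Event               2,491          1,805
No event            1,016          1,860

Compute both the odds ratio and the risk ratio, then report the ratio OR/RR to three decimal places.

1.752

Reading the table with exposure as columns: a = 2491 (Canvassed, case), b = 1016 (Canvassed, non-case), c = 1805 (Not canvassed, case), d = 1860.
OR = (2491·1860)/(1016·1805) = 4633260/1833880 = 2.52648
Risk in exposed = 2491/3507 = 0.71029; risk in unexposed = 1805/3665 = 0.49250; RR = 1.44223
OR/RR = 2.52648 / 1.44223 = 1.75179
The outcome is not rare, so the OR lies further from 1 than the RR.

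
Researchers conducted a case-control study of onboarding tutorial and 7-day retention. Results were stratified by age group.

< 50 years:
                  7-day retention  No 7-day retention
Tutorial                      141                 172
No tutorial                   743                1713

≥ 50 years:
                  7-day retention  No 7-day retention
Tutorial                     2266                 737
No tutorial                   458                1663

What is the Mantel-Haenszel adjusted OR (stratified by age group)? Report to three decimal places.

7.343

OR_MH = Σ(aᵢdᵢ/nᵢ) / Σ(bᵢcᵢ/nᵢ), where nᵢ is the stratum total.
Stratum 1 (< 50 years): n = 2769; a·d/n = 141·1713/2769 = 87.2275; b·c/n = 172·743/2769 = 46.1524
Stratum 2 (≥ 50 years): n = 5124; a·d/n = 2266·1663/5124 = 735.4329; b·c/n = 737·458/5124 = 65.8755
OR_MH = (87.2275 + 735.4329) / (46.1524 + 65.8755) = 822.6604 / 112.0279 = 7.34335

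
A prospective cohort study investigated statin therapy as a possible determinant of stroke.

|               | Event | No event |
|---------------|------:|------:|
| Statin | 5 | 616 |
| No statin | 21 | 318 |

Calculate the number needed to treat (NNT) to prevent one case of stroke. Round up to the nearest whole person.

19

Risk in treated group = 5/621 = 0.00805; risk in control = 21/339 = 0.06195.
Absolute risk reduction = 0.06195 − 0.00805 = 0.05390
NNT = 1 / ARR = 1 / 0.05390 = 18.554 → round up → 19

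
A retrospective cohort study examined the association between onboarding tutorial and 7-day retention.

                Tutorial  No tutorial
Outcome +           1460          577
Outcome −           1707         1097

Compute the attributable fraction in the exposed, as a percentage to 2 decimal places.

25.23

Reading the table with exposure as columns: a = 1460 (Tutorial, case), b = 1707 (Tutorial, non-case), c = 577 (No tutorial, case), d = 1097.
Risk in exposed = 1460/3167 = 0.46100; risk in unexposed = 577/1674 = 0.34468.
RR = 0.46100/0.34468 = 1.33747
AR% = (RR − 1)/RR × 100 = (1.33747 − 1)/1.33747 × 100 = 25.2320%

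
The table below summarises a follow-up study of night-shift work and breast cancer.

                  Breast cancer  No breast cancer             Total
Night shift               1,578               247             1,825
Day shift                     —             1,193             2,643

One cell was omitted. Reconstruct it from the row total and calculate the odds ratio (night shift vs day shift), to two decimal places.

5.26

The missing cell is in the unexposed row: 2643 − 1193 = 1450.
So a = 1578, b = 247, c = 1450, d = 1193.
OR = (a·d)/(b·c) = (1578 × 1193) / (247 × 1450) = 1882554 / 358150 = 5.25633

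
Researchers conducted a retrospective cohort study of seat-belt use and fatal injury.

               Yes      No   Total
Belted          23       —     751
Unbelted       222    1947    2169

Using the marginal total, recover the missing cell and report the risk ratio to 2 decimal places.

0.30

The missing cell is in the exposed row: 751 − 23 = 728.
So a = 23, b = 728, c = 222, d = 1947.
RR = [a/(a+b)] / [c/(c+d)] = (23/751) / (222/2169) = 0.03063/0.10235 = 0.29922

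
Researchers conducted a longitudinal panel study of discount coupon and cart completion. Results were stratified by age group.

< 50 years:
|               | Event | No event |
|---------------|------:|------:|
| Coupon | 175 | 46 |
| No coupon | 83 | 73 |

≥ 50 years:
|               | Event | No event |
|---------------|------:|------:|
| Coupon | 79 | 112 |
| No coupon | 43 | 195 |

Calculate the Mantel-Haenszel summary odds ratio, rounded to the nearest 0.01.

3.27

OR_MH = Σ(aᵢdᵢ/nᵢ) / Σ(bᵢcᵢ/nᵢ), where nᵢ is the stratum total.
Stratum 1 (< 50 years): n = 377; a·d/n = 175·73/377 = 33.8859; b·c/n = 46·83/377 = 10.1273
Stratum 2 (≥ 50 years): n = 429; a·d/n = 79·195/429 = 35.9091; b·c/n = 112·43/429 = 11.2261
OR_MH = (33.8859 + 35.9091) / (10.1273 + 11.2261) = 69.7950 / 21.3534 = 3.26856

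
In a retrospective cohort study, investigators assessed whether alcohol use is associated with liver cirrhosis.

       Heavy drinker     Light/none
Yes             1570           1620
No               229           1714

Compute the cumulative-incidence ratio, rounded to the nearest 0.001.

Reading the table with exposure as columns: a = 1570 (Heavy drinker, case), b = 229 (Heavy drinker, non-case), c = 1620 (Light/none, case), d = 1714.
Risk in exposed = 1570/1799 = 0.87271; risk in unexposed = 1620/3334 = 0.48590.
RR = 0.87271 / 0.48590 = 1.79605
The risk among the exposed is 1.80 times that among the unexposed.

1.796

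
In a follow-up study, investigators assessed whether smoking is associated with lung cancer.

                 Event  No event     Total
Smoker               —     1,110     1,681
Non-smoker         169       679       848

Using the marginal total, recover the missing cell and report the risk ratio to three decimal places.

1.704

The missing cell is in the exposed row: 1681 − 1110 = 571.
So a = 571, b = 1110, c = 169, d = 679.
RR = [a/(a+b)] / [c/(c+d)] = (571/1681) / (169/848) = 0.33968/0.19929 = 1.70442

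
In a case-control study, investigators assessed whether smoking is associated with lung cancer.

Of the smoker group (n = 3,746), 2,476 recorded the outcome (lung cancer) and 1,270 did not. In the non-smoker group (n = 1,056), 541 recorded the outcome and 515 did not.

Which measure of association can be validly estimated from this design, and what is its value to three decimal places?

From the description: a = 2476, b = 1270, c = 541, d = 515.
This is a case-control study: participants were sampled on outcome status, so risks in the source population cannot be estimated directly — relative risk is not valid here. The odds ratio is the appropriate measure.
OR = (a·d)/(b·c) = (2476 × 515) / (1270 × 541) = 1275140 / 687070 = 1.85591

1.856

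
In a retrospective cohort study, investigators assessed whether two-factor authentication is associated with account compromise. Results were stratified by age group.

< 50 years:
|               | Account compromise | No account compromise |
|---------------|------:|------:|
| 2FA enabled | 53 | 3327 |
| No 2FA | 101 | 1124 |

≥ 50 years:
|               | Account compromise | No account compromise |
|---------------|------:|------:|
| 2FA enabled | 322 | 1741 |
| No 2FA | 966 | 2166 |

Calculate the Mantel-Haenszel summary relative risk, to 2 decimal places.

0.45

RR_MH = Σ(aᵢ·n₀ᵢ/nᵢ) / Σ(cᵢ·n₁ᵢ/nᵢ), with n₁ᵢ = aᵢ+bᵢ (exposed), n₀ᵢ = cᵢ+dᵢ (unexposed), nᵢ = n₁ᵢ+n₀ᵢ.
Stratum 1 (< 50 years): n₁ = 3380, n₀ = 1225, n = 4605; a·n₀/n = 53·1225/4605 = 14.0988; c·n₁/n = 101·3380/4605 = 74.1325
Stratum 2 (≥ 50 years): n₁ = 2063, n₀ = 3132, n = 5195; a·n₀/n = 322·3132/5195 = 194.1297; c·n₁/n = 966·2063/5195 = 383.6108
RR_MH = (14.0988 + 194.1297) / (74.1325 + 383.6108) = 208.2285 / 457.7432 = 0.45490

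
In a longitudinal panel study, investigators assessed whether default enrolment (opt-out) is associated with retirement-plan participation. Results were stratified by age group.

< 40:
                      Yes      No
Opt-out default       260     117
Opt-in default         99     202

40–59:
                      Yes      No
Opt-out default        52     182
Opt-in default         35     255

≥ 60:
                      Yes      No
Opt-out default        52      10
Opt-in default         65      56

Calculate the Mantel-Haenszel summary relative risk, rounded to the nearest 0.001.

1.927

RR_MH = Σ(aᵢ·n₀ᵢ/nᵢ) / Σ(cᵢ·n₁ᵢ/nᵢ), with n₁ᵢ = aᵢ+bᵢ (exposed), n₀ᵢ = cᵢ+dᵢ (unexposed), nᵢ = n₁ᵢ+n₀ᵢ.
Stratum 1 (< 40): n₁ = 377, n₀ = 301, n = 678; a·n₀/n = 260·301/678 = 115.4277; c·n₁/n = 99·377/678 = 55.0487
Stratum 2 (40–59): n₁ = 234, n₀ = 290, n = 524; a·n₀/n = 52·290/524 = 28.7786; c·n₁/n = 35·234/524 = 15.6298
Stratum 3 (≥ 60): n₁ = 62, n₀ = 121, n = 183; a·n₀/n = 52·121/183 = 34.3825; c·n₁/n = 65·62/183 = 22.0219
RR_MH = (115.4277 + 28.7786 + 34.3825) / (55.0487 + 15.6298 + 22.0219) = 178.5889 / 92.7003 = 1.92652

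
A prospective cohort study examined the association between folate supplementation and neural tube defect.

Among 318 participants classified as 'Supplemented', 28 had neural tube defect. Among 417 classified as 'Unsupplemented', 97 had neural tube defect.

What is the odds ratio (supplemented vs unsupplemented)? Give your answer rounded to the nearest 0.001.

From the description: a = 28, b = 290, c = 97, d = 320.
OR = (a·d)/(b·c) = (28 × 320) / (290 × 97) = 8960 / 28130 = 0.31852
Exposure is associated with lower odds of neural tube defect (OR = 0.32 < 1).

0.319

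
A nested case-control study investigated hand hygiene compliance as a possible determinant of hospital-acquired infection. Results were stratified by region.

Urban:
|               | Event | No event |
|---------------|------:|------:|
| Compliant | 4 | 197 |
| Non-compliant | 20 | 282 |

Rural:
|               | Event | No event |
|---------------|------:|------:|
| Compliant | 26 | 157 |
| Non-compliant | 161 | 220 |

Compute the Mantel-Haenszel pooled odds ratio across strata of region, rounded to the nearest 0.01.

OR_MH = Σ(aᵢdᵢ/nᵢ) / Σ(bᵢcᵢ/nᵢ), where nᵢ is the stratum total.
Stratum 1 (Urban): n = 503; a·d/n = 4·282/503 = 2.2425; b·c/n = 197·20/503 = 7.8330
Stratum 2 (Rural): n = 564; a·d/n = 26·220/564 = 10.1418; b·c/n = 157·161/564 = 44.8174
OR_MH = (2.2425 + 10.1418) / (7.8330 + 44.8174) = 12.3844 / 52.6504 = 0.23522

0.24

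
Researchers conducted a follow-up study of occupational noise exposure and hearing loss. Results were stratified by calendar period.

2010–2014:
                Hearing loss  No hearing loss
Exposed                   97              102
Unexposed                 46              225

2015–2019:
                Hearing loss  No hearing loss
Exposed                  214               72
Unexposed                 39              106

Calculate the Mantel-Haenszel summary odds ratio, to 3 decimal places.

OR_MH = Σ(aᵢdᵢ/nᵢ) / Σ(bᵢcᵢ/nᵢ), where nᵢ is the stratum total.
Stratum 1 (2010–2014): n = 470; a·d/n = 97·225/470 = 46.4362; b·c/n = 102·46/470 = 9.9830
Stratum 2 (2015–2019): n = 431; a·d/n = 214·106/431 = 52.6311; b·c/n = 72·39/431 = 6.5151
OR_MH = (46.4362 + 52.6311) / (9.9830 + 6.5151) = 99.0673 / 16.4981 = 6.00478

6.005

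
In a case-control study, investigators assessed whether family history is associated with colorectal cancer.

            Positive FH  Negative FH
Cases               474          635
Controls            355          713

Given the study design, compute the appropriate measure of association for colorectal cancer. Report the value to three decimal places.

1.499

Reading the table with exposure as columns: a = 474 (Positive FH, case), b = 355 (Positive FH, non-case), c = 635 (Negative FH, case), d = 713.
This is a case-control study: participants were sampled on outcome status, so risks in the source population cannot be estimated directly — relative risk is not valid here. The odds ratio is the appropriate measure.
OR = (a·d)/(b·c) = (474 × 713) / (355 × 635) = 337962 / 225425 = 1.49922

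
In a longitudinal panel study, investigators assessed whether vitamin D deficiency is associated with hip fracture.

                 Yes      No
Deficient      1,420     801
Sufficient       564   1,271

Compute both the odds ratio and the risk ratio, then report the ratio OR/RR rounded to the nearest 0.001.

Cells: a = 1420, b = 801, c = 564, d = 1271.
OR = (1420·1271)/(801·564) = 1804820/451764 = 3.99505
Risk in exposed = 1420/2221 = 0.63935; risk in unexposed = 564/1835 = 0.30736; RR = 2.08016
OR/RR = 3.99505 / 2.08016 = 1.92055
The outcome is not rare, so the OR lies further from 1 than the RR.

1.921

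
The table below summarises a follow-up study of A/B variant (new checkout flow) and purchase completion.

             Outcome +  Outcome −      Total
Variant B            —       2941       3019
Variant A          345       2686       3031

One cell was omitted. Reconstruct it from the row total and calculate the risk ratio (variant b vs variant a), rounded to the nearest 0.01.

The missing cell is in the exposed row: 3019 − 2941 = 78.
So a = 78, b = 2941, c = 345, d = 2686.
RR = [a/(a+b)] / [c/(c+d)] = (78/3019) / (345/3031) = 0.02584/0.11382 = 0.22699

0.23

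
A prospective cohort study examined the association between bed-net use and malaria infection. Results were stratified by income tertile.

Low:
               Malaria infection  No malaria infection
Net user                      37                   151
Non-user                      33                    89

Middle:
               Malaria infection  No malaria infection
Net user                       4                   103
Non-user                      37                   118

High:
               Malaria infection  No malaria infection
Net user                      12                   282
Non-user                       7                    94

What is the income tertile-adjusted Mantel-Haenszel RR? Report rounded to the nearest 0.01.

0.50

RR_MH = Σ(aᵢ·n₀ᵢ/nᵢ) / Σ(cᵢ·n₁ᵢ/nᵢ), with n₁ᵢ = aᵢ+bᵢ (exposed), n₀ᵢ = cᵢ+dᵢ (unexposed), nᵢ = n₁ᵢ+n₀ᵢ.
Stratum 1 (Low): n₁ = 188, n₀ = 122, n = 310; a·n₀/n = 37·122/310 = 14.5613; c·n₁/n = 33·188/310 = 20.0129
Stratum 2 (Middle): n₁ = 107, n₀ = 155, n = 262; a·n₀/n = 4·155/262 = 2.3664; c·n₁/n = 37·107/262 = 15.1107
Stratum 3 (High): n₁ = 294, n₀ = 101, n = 395; a·n₀/n = 12·101/395 = 3.0684; c·n₁/n = 7·294/395 = 5.2101
RR_MH = (14.5613 + 2.3664 + 3.0684) / (20.0129 + 15.1107 + 5.2101) = 19.9961 / 40.3337 = 0.49577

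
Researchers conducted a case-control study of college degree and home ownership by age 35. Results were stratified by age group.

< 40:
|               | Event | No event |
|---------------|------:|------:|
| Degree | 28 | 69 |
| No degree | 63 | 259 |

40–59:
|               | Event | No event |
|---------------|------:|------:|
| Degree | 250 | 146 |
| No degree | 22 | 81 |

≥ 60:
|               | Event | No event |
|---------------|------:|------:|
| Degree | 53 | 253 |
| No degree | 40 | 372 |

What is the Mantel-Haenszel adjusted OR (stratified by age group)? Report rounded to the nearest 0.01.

OR_MH = Σ(aᵢdᵢ/nᵢ) / Σ(bᵢcᵢ/nᵢ), where nᵢ is the stratum total.
Stratum 1 (< 40): n = 419; a·d/n = 28·259/419 = 17.3079; b·c/n = 69·63/419 = 10.3747
Stratum 2 (40–59): n = 499; a·d/n = 250·81/499 = 40.5812; b·c/n = 146·22/499 = 6.4369
Stratum 3 (≥ 60): n = 718; a·d/n = 53·372/718 = 27.4596; b·c/n = 253·40/718 = 14.0947
OR_MH = (17.3079 + 40.5812 + 27.4596) / (10.3747 + 6.4369 + 14.0947) = 85.3486 / 30.9063 = 2.76153

2.76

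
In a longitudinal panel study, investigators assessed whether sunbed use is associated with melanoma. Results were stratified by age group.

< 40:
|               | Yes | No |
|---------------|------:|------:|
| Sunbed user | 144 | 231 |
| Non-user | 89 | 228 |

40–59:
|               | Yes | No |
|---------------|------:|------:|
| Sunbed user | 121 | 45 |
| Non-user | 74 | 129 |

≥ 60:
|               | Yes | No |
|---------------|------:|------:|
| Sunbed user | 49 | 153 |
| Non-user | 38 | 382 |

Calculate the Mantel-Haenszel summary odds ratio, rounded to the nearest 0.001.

2.492

OR_MH = Σ(aᵢdᵢ/nᵢ) / Σ(bᵢcᵢ/nᵢ), where nᵢ is the stratum total.
Stratum 1 (< 40): n = 692; a·d/n = 144·228/692 = 47.4451; b·c/n = 231·89/692 = 29.7095
Stratum 2 (40–59): n = 369; a·d/n = 121·129/369 = 42.3008; b·c/n = 45·74/369 = 9.0244
Stratum 3 (≥ 60): n = 622; a·d/n = 49·382/622 = 30.0932; b·c/n = 153·38/622 = 9.3473
OR_MH = (47.4451 + 42.3008 + 30.0932) / (29.7095 + 9.0244 + 9.3473) = 119.8391 / 48.0812 = 2.49243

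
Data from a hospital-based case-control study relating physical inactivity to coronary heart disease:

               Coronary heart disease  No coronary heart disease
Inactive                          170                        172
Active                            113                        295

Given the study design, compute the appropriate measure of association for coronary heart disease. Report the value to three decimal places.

2.580

Cells: a = 170, b = 172, c = 113, d = 295.
This is a hospital-based case-control study: participants were sampled on outcome status, so risks in the source population cannot be estimated directly — relative risk is not valid here. The odds ratio is the appropriate measure.
OR = (a·d)/(b·c) = (170 × 295) / (172 × 113) = 50150 / 19436 = 2.58026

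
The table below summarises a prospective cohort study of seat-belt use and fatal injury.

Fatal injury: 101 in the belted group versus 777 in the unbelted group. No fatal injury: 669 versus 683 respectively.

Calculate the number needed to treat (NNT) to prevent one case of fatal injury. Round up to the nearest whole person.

Risk in treated group = 101/770 = 0.13117; risk in control = 777/1460 = 0.53219.
Absolute risk reduction = 0.53219 − 0.13117 = 0.40102
NNT = 1 / ARR = 1 / 0.40102 = 2.494 → round up → 3

3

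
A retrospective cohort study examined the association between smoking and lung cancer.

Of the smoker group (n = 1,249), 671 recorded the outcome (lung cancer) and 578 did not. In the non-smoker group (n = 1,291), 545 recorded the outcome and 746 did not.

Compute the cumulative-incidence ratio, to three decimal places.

1.273

From the description: a = 671, b = 578, c = 545, d = 746.
Risk in exposed = 671/1249 = 0.53723; risk in unexposed = 545/1291 = 0.42215.
RR = 0.53723 / 0.42215 = 1.27259
The risk among the exposed is 1.27 times that among the unexposed.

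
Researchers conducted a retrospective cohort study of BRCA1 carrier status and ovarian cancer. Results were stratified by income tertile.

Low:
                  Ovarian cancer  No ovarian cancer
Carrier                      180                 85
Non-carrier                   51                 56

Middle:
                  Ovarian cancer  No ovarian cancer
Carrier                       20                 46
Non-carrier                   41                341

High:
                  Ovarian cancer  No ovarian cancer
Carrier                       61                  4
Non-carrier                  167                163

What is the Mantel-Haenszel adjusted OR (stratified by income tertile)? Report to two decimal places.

OR_MH = Σ(aᵢdᵢ/nᵢ) / Σ(bᵢcᵢ/nᵢ), where nᵢ is the stratum total.
Stratum 1 (Low): n = 372; a·d/n = 180·56/372 = 27.0968; b·c/n = 85·51/372 = 11.6532
Stratum 2 (Middle): n = 448; a·d/n = 20·341/448 = 15.2232; b·c/n = 46·41/448 = 4.2098
Stratum 3 (High): n = 395; a·d/n = 61·163/395 = 25.1722; b·c/n = 4·167/395 = 1.6911
OR_MH = (27.0968 + 15.2232 + 25.1722) / (11.6532 + 4.2098 + 1.6911) = 67.4921 / 17.5542 = 3.84479

3.84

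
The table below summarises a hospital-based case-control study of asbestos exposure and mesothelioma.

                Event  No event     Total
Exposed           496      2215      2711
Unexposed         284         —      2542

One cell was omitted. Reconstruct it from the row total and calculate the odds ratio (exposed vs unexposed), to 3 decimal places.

1.780

The missing cell is in the unexposed row: 2542 − 284 = 2258.
So a = 496, b = 2215, c = 284, d = 2258.
OR = (a·d)/(b·c) = (496 × 2258) / (2215 × 284) = 1119968 / 629060 = 1.78038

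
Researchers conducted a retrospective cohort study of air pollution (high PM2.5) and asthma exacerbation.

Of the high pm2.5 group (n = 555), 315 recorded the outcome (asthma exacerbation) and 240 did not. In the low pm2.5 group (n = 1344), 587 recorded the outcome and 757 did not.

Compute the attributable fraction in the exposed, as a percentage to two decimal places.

23.05

From the description: a = 315, b = 240, c = 587, d = 757.
Risk in exposed = 315/555 = 0.56757; risk in unexposed = 587/1344 = 0.43676.
RR = 0.56757/0.43676 = 1.29951
AR% = (RR − 1)/RR × 100 = (1.29951 − 1)/1.29951 × 100 = 23.0478%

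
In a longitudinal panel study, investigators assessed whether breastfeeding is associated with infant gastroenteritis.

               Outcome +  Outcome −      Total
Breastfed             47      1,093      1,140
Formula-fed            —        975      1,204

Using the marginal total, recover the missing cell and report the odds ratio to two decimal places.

The missing cell is in the unexposed row: 1204 − 975 = 229.
So a = 47, b = 1093, c = 229, d = 975.
OR = (a·d)/(b·c) = (47 × 975) / (1093 × 229) = 45825 / 250297 = 0.18308

0.18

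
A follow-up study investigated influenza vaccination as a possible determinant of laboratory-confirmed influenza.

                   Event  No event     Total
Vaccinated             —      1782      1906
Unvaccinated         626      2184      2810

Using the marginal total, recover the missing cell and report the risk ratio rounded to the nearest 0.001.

The missing cell is in the exposed row: 1906 − 1782 = 124.
So a = 124, b = 1782, c = 626, d = 2184.
RR = [a/(a+b)] / [c/(c+d)] = (124/1906) / (626/2810) = 0.06506/0.22278 = 0.29203

0.292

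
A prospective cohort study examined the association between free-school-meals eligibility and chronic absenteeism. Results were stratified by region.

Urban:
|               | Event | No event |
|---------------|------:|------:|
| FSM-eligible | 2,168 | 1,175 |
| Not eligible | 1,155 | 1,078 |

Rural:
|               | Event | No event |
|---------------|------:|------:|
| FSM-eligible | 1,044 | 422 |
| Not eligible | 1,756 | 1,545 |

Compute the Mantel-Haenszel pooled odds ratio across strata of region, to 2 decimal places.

OR_MH = Σ(aᵢdᵢ/nᵢ) / Σ(bᵢcᵢ/nᵢ), where nᵢ is the stratum total.
Stratum 1 (Urban): n = 5576; a·d/n = 2168·1078/5576 = 419.1363; b·c/n = 1175·1155/5576 = 243.3868
Stratum 2 (Rural): n = 4767; a·d/n = 1044·1545/4767 = 338.3638; b·c/n = 422·1756/4767 = 155.4504
OR_MH = (419.1363 + 338.3638) / (243.3868 + 155.4504) = 757.5000 / 398.8372 = 1.89927

1.90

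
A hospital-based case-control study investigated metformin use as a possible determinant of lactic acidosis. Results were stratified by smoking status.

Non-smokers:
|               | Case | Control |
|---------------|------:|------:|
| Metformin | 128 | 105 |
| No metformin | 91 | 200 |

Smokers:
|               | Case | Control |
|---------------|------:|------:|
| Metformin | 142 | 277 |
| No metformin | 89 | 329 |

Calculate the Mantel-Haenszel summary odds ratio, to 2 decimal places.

OR_MH = Σ(aᵢdᵢ/nᵢ) / Σ(bᵢcᵢ/nᵢ), where nᵢ is the stratum total.
Stratum 1 (Non-smokers): n = 524; a·d/n = 128·200/524 = 48.8550; b·c/n = 105·91/524 = 18.2347
Stratum 2 (Smokers): n = 837; a·d/n = 142·329/837 = 55.8160; b·c/n = 277·89/837 = 29.4540
OR_MH = (48.8550 + 55.8160) / (18.2347 + 29.4540) = 104.6710 / 47.6887 = 2.19488

2.19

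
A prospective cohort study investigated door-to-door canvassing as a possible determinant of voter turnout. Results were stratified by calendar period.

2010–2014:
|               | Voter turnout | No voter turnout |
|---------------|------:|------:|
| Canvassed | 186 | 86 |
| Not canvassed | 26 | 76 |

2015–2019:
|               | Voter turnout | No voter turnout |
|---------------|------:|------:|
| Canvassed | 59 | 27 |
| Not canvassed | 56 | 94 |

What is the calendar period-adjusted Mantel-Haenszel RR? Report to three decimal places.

RR_MH = Σ(aᵢ·n₀ᵢ/nᵢ) / Σ(cᵢ·n₁ᵢ/nᵢ), with n₁ᵢ = aᵢ+bᵢ (exposed), n₀ᵢ = cᵢ+dᵢ (unexposed), nᵢ = n₁ᵢ+n₀ᵢ.
Stratum 1 (2010–2014): n₁ = 272, n₀ = 102, n = 374; a·n₀/n = 186·102/374 = 50.7273; c·n₁/n = 26·272/374 = 18.9091
Stratum 2 (2015–2019): n₁ = 86, n₀ = 150, n = 236; a·n₀/n = 59·150/236 = 37.5000; c·n₁/n = 56·86/236 = 20.4068
RR_MH = (50.7273 + 37.5000) / (18.9091 + 20.4068) = 88.2273 / 39.3159 = 2.24406

2.244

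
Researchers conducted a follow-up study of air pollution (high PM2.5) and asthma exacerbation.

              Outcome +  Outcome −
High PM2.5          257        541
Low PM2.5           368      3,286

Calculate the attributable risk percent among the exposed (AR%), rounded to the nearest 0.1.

68.7

Cells: a = 257, b = 541, c = 368, d = 3286.
Risk in exposed = 257/798 = 0.32206; risk in unexposed = 368/3654 = 0.10071.
RR = 0.32206/0.10071 = 3.19780
AR% = (RR − 1)/RR × 100 = (3.19780 − 1)/3.19780 × 100 = 68.7285%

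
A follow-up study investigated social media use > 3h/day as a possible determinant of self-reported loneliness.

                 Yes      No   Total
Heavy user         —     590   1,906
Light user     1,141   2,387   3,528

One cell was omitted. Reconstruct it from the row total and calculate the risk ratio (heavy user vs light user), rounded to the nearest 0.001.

The missing cell is in the exposed row: 1906 − 590 = 1316.
So a = 1316, b = 590, c = 1141, d = 2387.
RR = [a/(a+b)] / [c/(c+d)] = (1316/1906) / (1141/3528) = 0.69045/0.32341 = 2.13489

2.135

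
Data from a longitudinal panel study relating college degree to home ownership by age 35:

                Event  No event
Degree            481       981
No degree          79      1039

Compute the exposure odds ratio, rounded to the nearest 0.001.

6.449

Cells: a = 481, b = 981, c = 79, d = 1039.
OR = (a·d)/(b·c) = (481 × 1039) / (981 × 79) = 499759 / 77499 = 6.44859
The odds of home ownership by age 35 are about 6.45 times as high in the degree group.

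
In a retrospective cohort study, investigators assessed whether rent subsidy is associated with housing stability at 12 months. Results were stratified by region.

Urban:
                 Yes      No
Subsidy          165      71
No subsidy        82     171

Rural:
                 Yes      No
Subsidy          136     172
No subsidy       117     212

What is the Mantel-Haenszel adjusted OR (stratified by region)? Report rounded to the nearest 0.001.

2.367

OR_MH = Σ(aᵢdᵢ/nᵢ) / Σ(bᵢcᵢ/nᵢ), where nᵢ is the stratum total.
Stratum 1 (Urban): n = 489; a·d/n = 165·171/489 = 57.6994; b·c/n = 71·82/489 = 11.9059
Stratum 2 (Rural): n = 637; a·d/n = 136·212/637 = 45.2622; b·c/n = 172·117/637 = 31.5918
OR_MH = (57.6994 + 45.2622) / (11.9059 + 31.5918) = 102.9616 / 43.4978 = 2.36705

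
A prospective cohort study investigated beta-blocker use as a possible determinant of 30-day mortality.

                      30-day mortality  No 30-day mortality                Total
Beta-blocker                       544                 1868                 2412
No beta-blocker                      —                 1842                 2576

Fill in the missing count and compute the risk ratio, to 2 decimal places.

The missing cell is in the unexposed row: 2576 − 1842 = 734.
So a = 544, b = 1868, c = 734, d = 1842.
RR = [a/(a+b)] / [c/(c+d)] = (544/2412) / (734/2576) = 0.22554/0.28494 = 0.79154

0.79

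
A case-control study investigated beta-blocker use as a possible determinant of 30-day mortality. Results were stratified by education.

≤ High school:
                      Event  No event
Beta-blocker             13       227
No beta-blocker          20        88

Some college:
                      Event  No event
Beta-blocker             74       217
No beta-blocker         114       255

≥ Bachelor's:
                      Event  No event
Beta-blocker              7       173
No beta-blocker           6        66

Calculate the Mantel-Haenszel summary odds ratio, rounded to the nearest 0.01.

0.62

OR_MH = Σ(aᵢdᵢ/nᵢ) / Σ(bᵢcᵢ/nᵢ), where nᵢ is the stratum total.
Stratum 1 (≤ High school): n = 348; a·d/n = 13·88/348 = 3.2874; b·c/n = 227·20/348 = 13.0460
Stratum 2 (Some college): n = 660; a·d/n = 74·255/660 = 28.5909; b·c/n = 217·114/660 = 37.4818
Stratum 3 (≥ Bachelor's): n = 252; a·d/n = 7·66/252 = 1.8333; b·c/n = 173·6/252 = 4.1190
OR_MH = (3.2874 + 28.5909 + 1.8333) / (13.0460 + 37.4818 + 4.1190) = 33.7116 / 54.6468 = 0.61690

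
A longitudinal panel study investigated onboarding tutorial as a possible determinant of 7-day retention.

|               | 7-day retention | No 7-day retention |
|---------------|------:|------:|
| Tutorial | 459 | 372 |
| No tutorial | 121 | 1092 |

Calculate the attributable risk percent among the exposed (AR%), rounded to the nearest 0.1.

81.9

Cells: a = 459, b = 372, c = 121, d = 1092.
Risk in exposed = 459/831 = 0.55235; risk in unexposed = 121/1213 = 0.09975.
RR = 0.55235/0.09975 = 5.53716
AR% = (RR − 1)/RR × 100 = (5.53716 − 1)/5.53716 × 100 = 81.9402%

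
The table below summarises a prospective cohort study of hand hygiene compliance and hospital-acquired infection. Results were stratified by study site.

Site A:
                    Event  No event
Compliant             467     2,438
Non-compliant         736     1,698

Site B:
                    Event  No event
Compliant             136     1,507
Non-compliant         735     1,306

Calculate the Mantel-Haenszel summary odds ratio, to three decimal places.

0.309

OR_MH = Σ(aᵢdᵢ/nᵢ) / Σ(bᵢcᵢ/nᵢ), where nᵢ is the stratum total.
Stratum 1 (Site A): n = 5339; a·d/n = 467·1698/5339 = 148.5233; b·c/n = 2438·736/5339 = 336.0869
Stratum 2 (Site B): n = 3684; a·d/n = 136·1306/3684 = 48.2128; b·c/n = 1507·735/3684 = 300.6637
OR_MH = (148.5233 + 48.2128) / (336.0869 + 300.6637) = 196.7361 / 636.7506 = 0.30897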